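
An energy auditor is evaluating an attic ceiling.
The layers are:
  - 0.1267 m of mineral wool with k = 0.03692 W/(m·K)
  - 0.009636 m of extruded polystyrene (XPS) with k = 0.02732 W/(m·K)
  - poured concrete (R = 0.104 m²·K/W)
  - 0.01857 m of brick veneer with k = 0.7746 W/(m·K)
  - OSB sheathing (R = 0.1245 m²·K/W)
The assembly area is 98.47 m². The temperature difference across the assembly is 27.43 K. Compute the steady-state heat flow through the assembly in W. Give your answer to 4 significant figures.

0.1267/0.03692 = 3.4317
0.009636/0.02732 = 0.35271
0.01857/0.7746 = 0.023974
R_total = 3.4317 + 0.35271 + 0.104 + 0.023974 + 0.1245 = 4.0369 m²·K/W
Q = A·ΔT/R = 98.47 × 27.43 / 4.0369 = 669.08 W

669.1 W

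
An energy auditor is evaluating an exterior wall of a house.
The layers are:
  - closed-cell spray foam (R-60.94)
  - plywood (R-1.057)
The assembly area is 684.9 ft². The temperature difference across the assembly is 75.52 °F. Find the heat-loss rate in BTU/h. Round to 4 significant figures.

834.3 BTU/h

R_total = 60.94 + 1.057 = 61.997 ft²·°F·h/BTU
Q = A·ΔT/R = 684.9 × 75.52 / 61.997 = 834.29 BTU/h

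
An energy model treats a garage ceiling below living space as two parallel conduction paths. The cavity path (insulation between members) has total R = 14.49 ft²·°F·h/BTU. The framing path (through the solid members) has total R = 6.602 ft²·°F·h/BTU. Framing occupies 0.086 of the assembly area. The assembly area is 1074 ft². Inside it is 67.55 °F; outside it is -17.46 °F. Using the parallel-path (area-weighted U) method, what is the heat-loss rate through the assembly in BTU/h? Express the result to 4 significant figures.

6948 BTU/h

U_eff = 0.914/14.49 + 0.086/6.602 = 0.063078 + 0.013026 = 0.076104
R_eff = 1/U_eff = 13.14 ft²·°F·h/BTU
Q = 1074 × (67.55 − (-17.46)) / 13.14 = 6948.4 BTU/h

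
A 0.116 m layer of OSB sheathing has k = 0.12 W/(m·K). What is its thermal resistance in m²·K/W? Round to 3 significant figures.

R = L/k = 0.116/0.12 = 0.9667 m²·K/W

0.967 m²·K/W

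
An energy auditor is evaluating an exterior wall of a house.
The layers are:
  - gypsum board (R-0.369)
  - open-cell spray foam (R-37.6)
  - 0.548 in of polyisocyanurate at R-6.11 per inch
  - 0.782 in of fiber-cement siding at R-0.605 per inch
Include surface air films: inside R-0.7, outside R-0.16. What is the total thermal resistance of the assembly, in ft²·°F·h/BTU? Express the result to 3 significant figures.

42.7 ft²·°F·h/BTU

0.548 × 6.11 = 3.348
0.782 × 0.605 = 0.4731
R_total = 0.7 + 0.369 + 37.6 + 3.348 + 0.4731 + 0.16 = 42.65 ft²·°F·h/BTU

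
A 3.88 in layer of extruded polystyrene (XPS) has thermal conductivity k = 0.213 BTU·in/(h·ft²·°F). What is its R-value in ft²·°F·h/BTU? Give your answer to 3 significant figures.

R = L/k = 3.88/0.213 = 18.22 ft²·°F·h/BTU

18.2 ft²·°F·h/BTU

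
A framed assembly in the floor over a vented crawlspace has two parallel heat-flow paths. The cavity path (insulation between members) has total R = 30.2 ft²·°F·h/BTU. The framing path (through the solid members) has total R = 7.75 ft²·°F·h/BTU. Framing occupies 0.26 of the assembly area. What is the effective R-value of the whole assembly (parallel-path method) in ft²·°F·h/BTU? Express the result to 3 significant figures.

17.2 ft²·°F·h/BTU

U_eff = 0.74/30.2 + 0.26/7.75 = 0.0245 + 0.03355 = 0.05805
R_eff = 1/U_eff = 17.23 ft²·°F·h/BTU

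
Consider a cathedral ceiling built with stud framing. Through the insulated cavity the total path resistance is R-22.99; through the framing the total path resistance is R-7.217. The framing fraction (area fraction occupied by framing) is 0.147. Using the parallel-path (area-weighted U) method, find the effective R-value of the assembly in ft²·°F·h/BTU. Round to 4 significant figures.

U_eff = 0.853/22.99 + 0.147/7.217 = 0.037103 + 0.020369 = 0.057472
R_eff = 1/U_eff = 17.4 ft²·°F·h/BTU

17.40 ft²·°F·h/BTU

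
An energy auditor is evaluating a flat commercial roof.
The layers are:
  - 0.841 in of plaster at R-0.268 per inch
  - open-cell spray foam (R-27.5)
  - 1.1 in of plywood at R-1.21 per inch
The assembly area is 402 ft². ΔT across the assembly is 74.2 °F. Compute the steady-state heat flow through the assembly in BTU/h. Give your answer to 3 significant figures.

0.841 × 0.268 = 0.2254
1.1 × 1.21 = 1.331
R_total = 0.2254 + 27.5 + 1.331 = 29.06 ft²·°F·h/BTU
Q = A·ΔT/R = 402 × 74.2 / 29.06 = 1027 BTU/h

1030 BTU/h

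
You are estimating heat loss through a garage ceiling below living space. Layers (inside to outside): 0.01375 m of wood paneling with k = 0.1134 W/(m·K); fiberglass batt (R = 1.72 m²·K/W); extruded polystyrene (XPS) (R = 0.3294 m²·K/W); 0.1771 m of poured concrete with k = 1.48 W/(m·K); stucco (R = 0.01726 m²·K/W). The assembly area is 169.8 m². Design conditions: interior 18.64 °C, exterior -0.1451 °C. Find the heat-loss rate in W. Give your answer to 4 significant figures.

0.01375/0.1134 = 0.12125
0.1771/1.48 = 0.11966
R_total = 0.12125 + 1.72 + 0.3294 + 0.11966 + 0.01726 = 2.3076 m²·K/W
Q = A·ΔT/R = 169.8 × (18.64 − (-0.1451)) / 2.3076 = 1382.3 W

1382 W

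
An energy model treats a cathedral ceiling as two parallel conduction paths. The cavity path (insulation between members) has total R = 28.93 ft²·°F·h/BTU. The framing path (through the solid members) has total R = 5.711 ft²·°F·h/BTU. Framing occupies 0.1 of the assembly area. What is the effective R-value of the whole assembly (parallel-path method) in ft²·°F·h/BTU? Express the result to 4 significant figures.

U_eff = 0.9/28.93 + 0.1/5.711 = 0.03111 + 0.01751 = 0.04862
R_eff = 1/U_eff = 20.568 ft²·°F·h/BTU

20.57 ft²·°F·h/BTU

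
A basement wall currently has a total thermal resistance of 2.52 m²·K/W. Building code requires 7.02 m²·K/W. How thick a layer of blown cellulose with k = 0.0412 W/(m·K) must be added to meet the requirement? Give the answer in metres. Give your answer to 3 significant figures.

0.185 m

ΔR = 7.02 − 2.52 = 4.5 m²·K/W
L = ΔR × k = 4.5 × 0.0412 = 0.1854 m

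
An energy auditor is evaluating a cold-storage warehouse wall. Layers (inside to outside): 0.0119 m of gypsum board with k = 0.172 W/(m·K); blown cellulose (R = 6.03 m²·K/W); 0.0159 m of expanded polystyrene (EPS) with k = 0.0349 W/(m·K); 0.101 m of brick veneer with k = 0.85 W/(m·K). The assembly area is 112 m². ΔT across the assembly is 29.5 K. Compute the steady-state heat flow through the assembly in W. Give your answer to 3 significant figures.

495 W

0.0119/0.172 = 0.06919
0.0159/0.0349 = 0.4556
0.101/0.85 = 0.1188
R_total = 0.06919 + 6.03 + 0.4556 + 0.1188 = 6.674 m²·K/W
Q = A·ΔT/R = 112 × 29.5 / 6.674 = 495.1 W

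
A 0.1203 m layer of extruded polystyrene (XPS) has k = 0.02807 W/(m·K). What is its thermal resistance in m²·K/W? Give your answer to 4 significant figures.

R = L/k = 0.1203/0.02807 = 4.2857 m²·K/W

4.286 m²·K/W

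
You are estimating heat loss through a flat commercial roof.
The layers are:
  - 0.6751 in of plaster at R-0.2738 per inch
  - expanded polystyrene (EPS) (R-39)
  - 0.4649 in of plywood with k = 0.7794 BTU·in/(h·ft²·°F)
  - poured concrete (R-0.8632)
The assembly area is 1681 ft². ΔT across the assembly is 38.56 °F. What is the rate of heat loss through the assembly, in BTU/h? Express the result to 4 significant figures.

1595 BTU/h

0.6751 × 0.2738 = 0.18484
0.4649/0.7794 = 0.59648
R_total = 0.18484 + 39 + 0.59648 + 0.8632 = 40.645 ft²·°F·h/BTU
Q = A·ΔT/R = 1681 × 38.56 / 40.645 = 1594.8 BTU/h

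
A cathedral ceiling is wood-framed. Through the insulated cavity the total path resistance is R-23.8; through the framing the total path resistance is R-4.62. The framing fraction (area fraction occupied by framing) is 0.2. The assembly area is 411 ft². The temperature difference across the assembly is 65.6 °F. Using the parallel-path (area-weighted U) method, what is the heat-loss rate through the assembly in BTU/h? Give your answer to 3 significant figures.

U_eff = 0.8/23.8 + 0.2/4.62 = 0.03361 + 0.04329 = 0.0769
R_eff = 1/U_eff = 13 ft²·°F·h/BTU
Q = 411 × 65.6 / 13 = 2073 BTU/h

2070 BTU/h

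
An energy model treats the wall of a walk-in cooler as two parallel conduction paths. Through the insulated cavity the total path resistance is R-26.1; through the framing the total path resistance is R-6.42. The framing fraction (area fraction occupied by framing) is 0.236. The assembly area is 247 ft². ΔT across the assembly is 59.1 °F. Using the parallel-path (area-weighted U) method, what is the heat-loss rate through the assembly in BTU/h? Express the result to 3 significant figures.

U_eff = 0.764/26.1 + 0.236/6.42 = 0.02927 + 0.03676 = 0.06603
R_eff = 1/U_eff = 15.14 ft²·°F·h/BTU
Q = 247 × 59.1 / 15.14 = 963.9 BTU/h

964 BTU/h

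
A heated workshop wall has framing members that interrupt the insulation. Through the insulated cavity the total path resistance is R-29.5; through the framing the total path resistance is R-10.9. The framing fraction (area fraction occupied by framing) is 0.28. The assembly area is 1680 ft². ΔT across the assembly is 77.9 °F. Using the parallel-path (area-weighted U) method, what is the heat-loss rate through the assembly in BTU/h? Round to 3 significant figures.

U_eff = 0.72/29.5 + 0.28/10.9 = 0.02441 + 0.02569 = 0.05009
R_eff = 1/U_eff = 19.96 ft²·°F·h/BTU
Q = 1680 × 77.9 / 19.96 = 6556 BTU/h

6560 BTU/h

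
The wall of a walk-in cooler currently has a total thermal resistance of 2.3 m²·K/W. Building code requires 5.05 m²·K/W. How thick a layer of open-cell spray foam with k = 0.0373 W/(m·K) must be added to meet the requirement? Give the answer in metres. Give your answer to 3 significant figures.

ΔR = 5.05 − 2.3 = 2.75 m²·K/W
L = ΔR × k = 2.75 × 0.0373 = 0.1026 m

0.103 m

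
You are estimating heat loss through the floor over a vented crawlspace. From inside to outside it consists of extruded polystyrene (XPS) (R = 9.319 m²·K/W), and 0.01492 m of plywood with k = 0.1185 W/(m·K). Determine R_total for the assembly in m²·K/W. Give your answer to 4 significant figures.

0.01492/0.1185 = 0.12591
R_total = 9.319 + 0.12591 = 9.4449 m²·K/W

9.445 m²·K/W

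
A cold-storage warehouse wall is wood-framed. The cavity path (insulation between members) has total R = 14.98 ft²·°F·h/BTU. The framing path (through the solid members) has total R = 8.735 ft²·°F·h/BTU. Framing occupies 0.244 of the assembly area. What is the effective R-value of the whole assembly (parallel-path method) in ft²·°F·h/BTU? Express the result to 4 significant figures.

U_eff = 0.756/14.98 + 0.244/8.735 = 0.050467 + 0.027934 = 0.078401
R_eff = 1/U_eff = 12.755 ft²·°F·h/BTU

12.75 ft²·°F·h/BTU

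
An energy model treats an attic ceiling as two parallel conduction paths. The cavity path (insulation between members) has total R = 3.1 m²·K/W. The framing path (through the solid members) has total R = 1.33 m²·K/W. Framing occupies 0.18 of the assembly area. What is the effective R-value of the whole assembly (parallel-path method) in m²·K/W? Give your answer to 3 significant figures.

2.50 m²·K/W

U_eff = 0.82/3.1 + 0.18/1.33 = 0.2645 + 0.1353 = 0.3999
R_eff = 1/U_eff = 2.501 m²·K/W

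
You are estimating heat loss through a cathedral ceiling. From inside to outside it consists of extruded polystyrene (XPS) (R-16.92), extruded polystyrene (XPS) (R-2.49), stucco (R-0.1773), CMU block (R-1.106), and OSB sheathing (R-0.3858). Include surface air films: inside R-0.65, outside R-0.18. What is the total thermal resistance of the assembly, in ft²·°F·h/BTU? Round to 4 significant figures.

21.91 ft²·°F·h/BTU

R_total = 0.65 + 16.92 + 2.49 + 0.1773 + 1.106 + 0.3858 + 0.18 = 21.909 ft²·°F·h/BTU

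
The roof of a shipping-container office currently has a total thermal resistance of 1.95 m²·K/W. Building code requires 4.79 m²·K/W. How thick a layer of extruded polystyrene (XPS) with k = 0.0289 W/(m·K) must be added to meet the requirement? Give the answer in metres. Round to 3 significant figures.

ΔR = 4.79 − 1.95 = 2.84 m²·K/W
L = ΔR × k = 2.84 × 0.0289 = 0.08208 m

0.0821 m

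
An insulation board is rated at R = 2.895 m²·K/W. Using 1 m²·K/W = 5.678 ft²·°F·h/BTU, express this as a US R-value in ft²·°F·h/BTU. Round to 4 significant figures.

16.44 ft²·°F·h/BTU

R_US = 2.895 × 5.678 = 16.438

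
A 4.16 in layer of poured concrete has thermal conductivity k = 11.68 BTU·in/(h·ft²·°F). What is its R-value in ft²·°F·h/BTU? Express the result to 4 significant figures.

R = L/k = 4.16/11.68 = 0.35616 ft²·°F·h/BTU

0.3562 ft²·°F·h/BTU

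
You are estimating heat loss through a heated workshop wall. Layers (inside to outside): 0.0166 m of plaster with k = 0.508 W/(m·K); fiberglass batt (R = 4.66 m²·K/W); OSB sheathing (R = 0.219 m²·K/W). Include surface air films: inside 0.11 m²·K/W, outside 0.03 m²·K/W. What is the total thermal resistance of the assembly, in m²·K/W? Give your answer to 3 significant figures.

5.05 m²·K/W

0.0166/0.508 = 0.03268
R_total = 0.11 + 0.03268 + 4.66 + 0.219 + 0.03 = 5.052 m²·K/W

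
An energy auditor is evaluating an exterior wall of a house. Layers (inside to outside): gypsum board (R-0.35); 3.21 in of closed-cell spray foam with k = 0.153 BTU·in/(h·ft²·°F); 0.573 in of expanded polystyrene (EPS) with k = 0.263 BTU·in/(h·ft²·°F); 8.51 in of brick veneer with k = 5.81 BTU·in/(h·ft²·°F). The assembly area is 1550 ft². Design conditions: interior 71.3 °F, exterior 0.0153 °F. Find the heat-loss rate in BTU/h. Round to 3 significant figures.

4420 BTU/h

3.21/0.153 = 20.98
0.573/0.263 = 2.179
8.51/5.81 = 1.465
R_total = 0.35 + 20.98 + 2.179 + 1.465 = 24.97 ft²·°F·h/BTU
Q = A·ΔT/R = 1550 × (71.3 − 0.0153) / 24.97 = 4424 BTU/h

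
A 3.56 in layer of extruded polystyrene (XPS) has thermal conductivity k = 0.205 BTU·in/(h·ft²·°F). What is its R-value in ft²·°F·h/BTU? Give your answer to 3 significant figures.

17.4 ft²·°F·h/BTU

R = L/k = 3.56/0.205 = 17.37 ft²·°F·h/BTU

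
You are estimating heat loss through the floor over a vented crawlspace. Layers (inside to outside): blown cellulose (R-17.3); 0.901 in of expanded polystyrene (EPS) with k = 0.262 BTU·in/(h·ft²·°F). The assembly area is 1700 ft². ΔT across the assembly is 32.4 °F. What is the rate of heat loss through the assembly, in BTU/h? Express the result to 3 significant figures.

0.901/0.262 = 3.439
R_total = 17.3 + 3.439 = 20.74 ft²·°F·h/BTU
Q = A·ΔT/R = 1700 × 32.4 / 20.74 = 2656 BTU/h

2660 BTU/h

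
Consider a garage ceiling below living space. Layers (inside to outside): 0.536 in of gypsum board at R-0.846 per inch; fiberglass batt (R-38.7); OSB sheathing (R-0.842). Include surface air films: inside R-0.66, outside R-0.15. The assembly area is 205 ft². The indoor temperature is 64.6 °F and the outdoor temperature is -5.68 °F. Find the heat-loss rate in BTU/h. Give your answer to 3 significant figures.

0.536 × 0.846 = 0.4535
R_total = 0.66 + 0.4535 + 38.7 + 0.842 + 0.15 = 40.81 ft²·°F·h/BTU
Q = A·ΔT/R = 205 × (64.6 − (-5.68)) / 40.81 = 353.1 BTU/h

353 BTU/h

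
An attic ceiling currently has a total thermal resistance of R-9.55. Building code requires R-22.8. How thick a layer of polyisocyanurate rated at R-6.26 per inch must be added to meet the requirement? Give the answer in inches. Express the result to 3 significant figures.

2.12 in

ΔR = 22.8 − 9.55 = 13.25 ft²·°F·h/BTU
L = ΔR / (R/in) = 13.25/6.26 = 2.117 in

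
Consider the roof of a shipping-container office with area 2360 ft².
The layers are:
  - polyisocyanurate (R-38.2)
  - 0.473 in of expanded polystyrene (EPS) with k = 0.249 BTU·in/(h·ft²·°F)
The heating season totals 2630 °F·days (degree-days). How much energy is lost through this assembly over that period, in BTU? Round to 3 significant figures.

3710000 BTU

0.473/0.249 = 1.9
R_total = 38.2 + 1.9 = 40.1 ft²·°F·h/BTU
E = A × HDD × 24 / R = 2360 × 2630 × 24 / 40.1 = 3715000 BTU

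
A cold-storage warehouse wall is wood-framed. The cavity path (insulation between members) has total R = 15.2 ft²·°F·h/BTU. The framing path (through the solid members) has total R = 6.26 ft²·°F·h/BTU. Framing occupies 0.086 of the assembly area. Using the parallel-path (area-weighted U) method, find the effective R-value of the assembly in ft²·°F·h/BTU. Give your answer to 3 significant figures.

13.5 ft²·°F·h/BTU

U_eff = 0.914/15.2 + 0.086/6.26 = 0.06013 + 0.01374 = 0.07387
R_eff = 1/U_eff = 13.54 ft²·°F·h/BTU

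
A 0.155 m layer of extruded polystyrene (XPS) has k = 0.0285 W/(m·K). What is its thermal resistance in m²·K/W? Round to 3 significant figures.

5.44 m²·K/W

R = L/k = 0.155/0.0285 = 5.439 m²·K/W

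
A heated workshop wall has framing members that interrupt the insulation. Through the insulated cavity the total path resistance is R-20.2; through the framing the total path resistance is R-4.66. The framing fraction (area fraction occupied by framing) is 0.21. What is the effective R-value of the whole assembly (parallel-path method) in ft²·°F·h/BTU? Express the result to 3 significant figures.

11.9 ft²·°F·h/BTU

U_eff = 0.79/20.2 + 0.21/4.66 = 0.03911 + 0.04506 = 0.08417
R_eff = 1/U_eff = 11.88 ft²·°F·h/BTU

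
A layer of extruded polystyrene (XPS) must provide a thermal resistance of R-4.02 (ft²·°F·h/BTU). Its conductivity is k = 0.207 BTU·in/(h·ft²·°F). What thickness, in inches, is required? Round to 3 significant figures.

0.832 in

L = R × k = 4.02 × 0.207 = 0.8321 in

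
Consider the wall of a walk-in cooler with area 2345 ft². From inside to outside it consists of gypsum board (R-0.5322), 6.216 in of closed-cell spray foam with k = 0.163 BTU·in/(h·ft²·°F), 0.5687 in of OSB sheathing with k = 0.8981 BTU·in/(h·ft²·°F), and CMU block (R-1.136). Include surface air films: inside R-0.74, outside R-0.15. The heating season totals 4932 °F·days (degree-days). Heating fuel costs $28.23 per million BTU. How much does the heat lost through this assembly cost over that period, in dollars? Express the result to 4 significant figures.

189.6 dollars

6.216/0.163 = 38.135
0.5687/0.8981 = 0.63323
R_total = 0.74 + 0.5322 + 38.135 + 0.63323 + 1.136 + 0.15 = 41.326 ft²·°F·h/BTU
E = A × HDD × 24 / R = 2345 × 4932 × 24 / 41.326 = 6716600 BTU
Cost = 6716600/10⁶ × 28.23 = $189.61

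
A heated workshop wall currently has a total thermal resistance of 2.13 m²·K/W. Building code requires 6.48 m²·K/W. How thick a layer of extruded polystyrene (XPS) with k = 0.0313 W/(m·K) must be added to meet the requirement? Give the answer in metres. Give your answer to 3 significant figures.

ΔR = 6.48 − 2.13 = 4.35 m²·K/W
L = ΔR × k = 4.35 × 0.0313 = 0.1362 m

0.136 m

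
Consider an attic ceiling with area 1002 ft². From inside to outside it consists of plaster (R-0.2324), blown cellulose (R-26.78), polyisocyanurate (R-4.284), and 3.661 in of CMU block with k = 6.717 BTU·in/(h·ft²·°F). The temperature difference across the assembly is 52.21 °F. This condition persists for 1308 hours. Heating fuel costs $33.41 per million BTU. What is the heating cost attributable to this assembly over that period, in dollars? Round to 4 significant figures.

3.661/6.717 = 0.54503
R_total = 0.2324 + 26.78 + 4.284 + 0.54503 = 31.841 ft²·°F·h/BTU
Q = 1002 × 52.21 / 31.841 = 1643 BTU/h
E = 1643 × 1308 = 2149000 BTU
Cost = 2149000/10⁶ × 33.41 = $71.798

71.80 dollars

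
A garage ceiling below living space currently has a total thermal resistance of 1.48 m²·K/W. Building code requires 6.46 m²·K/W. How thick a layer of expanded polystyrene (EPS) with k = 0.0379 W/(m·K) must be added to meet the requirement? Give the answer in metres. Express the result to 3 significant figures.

ΔR = 6.46 − 1.48 = 4.98 m²·K/W
L = ΔR × k = 4.98 × 0.0379 = 0.1887 m

0.189 m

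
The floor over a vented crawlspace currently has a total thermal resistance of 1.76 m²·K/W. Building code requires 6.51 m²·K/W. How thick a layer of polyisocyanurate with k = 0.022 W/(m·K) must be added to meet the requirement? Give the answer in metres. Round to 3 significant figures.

ΔR = 6.51 − 1.76 = 4.75 m²·K/W
L = ΔR × k = 4.75 × 0.022 = 0.1045 m

0.104 m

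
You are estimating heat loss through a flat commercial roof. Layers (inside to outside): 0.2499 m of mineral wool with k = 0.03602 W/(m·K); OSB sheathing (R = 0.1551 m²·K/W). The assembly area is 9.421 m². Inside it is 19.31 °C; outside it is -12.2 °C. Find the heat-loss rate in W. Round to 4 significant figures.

41.85 W

0.2499/0.03602 = 6.9378
R_total = 6.9378 + 0.1551 = 7.0929 m²·K/W
Q = A·ΔT/R = 9.421 × (19.31 − (-12.2)) / 7.0929 = 41.852 W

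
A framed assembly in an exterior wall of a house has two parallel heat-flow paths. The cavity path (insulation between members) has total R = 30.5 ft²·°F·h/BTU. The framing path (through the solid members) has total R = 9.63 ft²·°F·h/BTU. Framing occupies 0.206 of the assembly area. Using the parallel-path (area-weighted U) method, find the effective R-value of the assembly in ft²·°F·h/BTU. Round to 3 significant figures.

U_eff = 0.794/30.5 + 0.206/9.63 = 0.02603 + 0.02139 = 0.04742
R_eff = 1/U_eff = 21.09 ft²·°F·h/BTU

21.1 ft²·°F·h/BTU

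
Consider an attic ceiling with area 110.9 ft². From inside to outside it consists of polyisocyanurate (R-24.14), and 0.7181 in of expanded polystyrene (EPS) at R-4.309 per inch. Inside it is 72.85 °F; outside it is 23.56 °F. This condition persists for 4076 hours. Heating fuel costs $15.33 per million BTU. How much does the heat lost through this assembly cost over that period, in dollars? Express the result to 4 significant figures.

12.54 dollars

0.7181 × 4.309 = 3.0943
R_total = 24.14 + 3.0943 = 27.234 ft²·°F·h/BTU
Q = 110.9 × (72.85 − 23.56) / 27.234 = 200.71 BTU/h
E = 200.71 × 4076 = 818100 BTU
Cost = 818100/10⁶ × 15.33 = $12.542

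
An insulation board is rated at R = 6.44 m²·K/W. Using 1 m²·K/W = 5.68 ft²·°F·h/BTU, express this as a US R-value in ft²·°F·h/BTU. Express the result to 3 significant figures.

R_US = 6.44 × 5.68 = 36.58

36.6 ft²·°F·h/BTU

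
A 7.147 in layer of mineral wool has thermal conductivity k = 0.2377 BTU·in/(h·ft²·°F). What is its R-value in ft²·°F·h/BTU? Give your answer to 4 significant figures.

R = L/k = 7.147/0.2377 = 30.067 ft²·°F·h/BTU

30.07 ft²·°F·h/BTU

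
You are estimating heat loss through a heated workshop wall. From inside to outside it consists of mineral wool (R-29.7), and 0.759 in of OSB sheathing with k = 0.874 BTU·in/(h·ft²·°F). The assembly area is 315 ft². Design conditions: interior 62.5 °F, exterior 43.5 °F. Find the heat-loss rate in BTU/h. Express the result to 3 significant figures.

196 BTU/h

0.759/0.874 = 0.8684
R_total = 29.7 + 0.8684 = 30.57 ft²·°F·h/BTU
Q = A·ΔT/R = 315 × (62.5 − 43.5) / 30.57 = 195.8 BTU/h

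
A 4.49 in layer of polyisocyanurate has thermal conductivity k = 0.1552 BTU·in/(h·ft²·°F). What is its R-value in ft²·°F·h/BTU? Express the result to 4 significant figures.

R = L/k = 4.49/0.1552 = 28.93 ft²·°F·h/BTU

28.93 ft²·°F·h/BTU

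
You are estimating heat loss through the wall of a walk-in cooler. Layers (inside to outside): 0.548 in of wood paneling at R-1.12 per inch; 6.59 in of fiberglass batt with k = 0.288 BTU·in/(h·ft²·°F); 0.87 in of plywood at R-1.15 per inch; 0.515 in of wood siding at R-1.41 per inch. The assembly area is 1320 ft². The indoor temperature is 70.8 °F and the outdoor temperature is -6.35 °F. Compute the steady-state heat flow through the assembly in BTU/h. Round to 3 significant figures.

4040 BTU/h

0.548 × 1.12 = 0.6138
6.59/0.288 = 22.88
0.87 × 1.15 = 1
0.515 × 1.41 = 0.7261
R_total = 0.6138 + 22.88 + 1 + 0.7261 = 25.22 ft²·°F·h/BTU
Q = A·ΔT/R = 1320 × (70.8 − (-6.35)) / 25.22 = 4038 BTU/h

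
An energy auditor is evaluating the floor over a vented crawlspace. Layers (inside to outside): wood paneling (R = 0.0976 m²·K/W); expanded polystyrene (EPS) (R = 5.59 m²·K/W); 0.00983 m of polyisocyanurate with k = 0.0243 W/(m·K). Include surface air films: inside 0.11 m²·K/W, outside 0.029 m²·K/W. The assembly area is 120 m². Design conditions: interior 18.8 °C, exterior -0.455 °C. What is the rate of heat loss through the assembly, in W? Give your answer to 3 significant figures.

371 W

0.00983/0.0243 = 0.4045
R_total = 0.11 + 0.0976 + 5.59 + 0.4045 + 0.029 = 6.231 m²·K/W
Q = A·ΔT/R = 120 × (18.8 − (-0.455)) / 6.231 = 370.8 W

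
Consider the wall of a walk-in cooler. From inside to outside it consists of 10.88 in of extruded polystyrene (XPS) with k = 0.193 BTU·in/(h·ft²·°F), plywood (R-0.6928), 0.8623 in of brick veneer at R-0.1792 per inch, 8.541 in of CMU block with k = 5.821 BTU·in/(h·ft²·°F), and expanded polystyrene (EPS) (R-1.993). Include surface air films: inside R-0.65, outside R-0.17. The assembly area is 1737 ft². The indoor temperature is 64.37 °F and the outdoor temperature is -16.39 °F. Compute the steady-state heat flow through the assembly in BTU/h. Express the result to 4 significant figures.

10.88/0.193 = 56.373
0.8623 × 0.1792 = 0.15452
8.541/5.821 = 1.4673
R_total = 0.65 + 56.373 + 0.6928 + 0.15452 + 1.4673 + 1.993 + 0.17 = 61.501 ft²·°F·h/BTU
Q = A·ΔT/R = 1737 × (64.37 − (-16.39)) / 61.501 = 2281 BTU/h

2281 BTU/h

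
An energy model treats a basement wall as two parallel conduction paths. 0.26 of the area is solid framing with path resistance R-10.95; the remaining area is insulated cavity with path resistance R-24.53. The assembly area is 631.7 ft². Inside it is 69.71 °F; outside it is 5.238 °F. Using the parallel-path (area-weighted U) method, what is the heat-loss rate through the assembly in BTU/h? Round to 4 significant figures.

U_eff = 0.74/24.53 + 0.26/10.95 = 0.030167 + 0.023744 = 0.053911
R_eff = 1/U_eff = 18.549 ft²·°F·h/BTU
Q = 631.7 × (69.71 − 5.238) / 18.549 = 2195.6 BTU/h

2196 BTU/h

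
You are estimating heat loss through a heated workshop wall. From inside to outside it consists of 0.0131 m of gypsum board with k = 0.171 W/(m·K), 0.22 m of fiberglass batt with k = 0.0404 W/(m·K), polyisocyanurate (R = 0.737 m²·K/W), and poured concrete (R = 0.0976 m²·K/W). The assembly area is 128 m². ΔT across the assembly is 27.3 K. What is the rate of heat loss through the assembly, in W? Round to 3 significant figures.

0.0131/0.171 = 0.07661
0.22/0.0404 = 5.446
R_total = 0.07661 + 5.446 + 0.737 + 0.0976 = 6.357 m²·K/W
Q = A·ΔT/R = 128 × 27.3 / 6.357 = 549.7 W

550 W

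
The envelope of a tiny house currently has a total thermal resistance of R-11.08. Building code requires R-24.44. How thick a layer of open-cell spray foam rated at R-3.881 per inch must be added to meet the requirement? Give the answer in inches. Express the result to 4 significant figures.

ΔR = 24.44 − 11.08 = 13.36 ft²·°F·h/BTU
L = ΔR / (R/in) = 13.36/3.881 = 3.4424 in

3.442 in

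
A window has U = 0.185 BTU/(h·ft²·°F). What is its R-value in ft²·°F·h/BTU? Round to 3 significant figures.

R = 1/U = 1/0.185 = 5.405

5.41 ft²·°F·h/BTU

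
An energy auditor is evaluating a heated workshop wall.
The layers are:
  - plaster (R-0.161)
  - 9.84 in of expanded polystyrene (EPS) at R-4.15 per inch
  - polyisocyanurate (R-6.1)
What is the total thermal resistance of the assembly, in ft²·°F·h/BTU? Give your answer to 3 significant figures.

47.1 ft²·°F·h/BTU

9.84 × 4.15 = 40.84
R_total = 0.161 + 40.84 + 6.1 = 47.1 ft²·°F·h/BTU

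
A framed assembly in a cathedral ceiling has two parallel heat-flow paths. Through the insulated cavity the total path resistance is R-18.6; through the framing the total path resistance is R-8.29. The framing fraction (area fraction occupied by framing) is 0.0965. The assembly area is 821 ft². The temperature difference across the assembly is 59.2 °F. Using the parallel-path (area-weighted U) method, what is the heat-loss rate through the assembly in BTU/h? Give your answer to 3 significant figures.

U_eff = 0.9035/18.6 + 0.0965/8.29 = 0.04858 + 0.01164 = 0.06022
R_eff = 1/U_eff = 16.61 ft²·°F·h/BTU
Q = 821 × 59.2 / 16.61 = 2927 BTU/h

2930 BTU/h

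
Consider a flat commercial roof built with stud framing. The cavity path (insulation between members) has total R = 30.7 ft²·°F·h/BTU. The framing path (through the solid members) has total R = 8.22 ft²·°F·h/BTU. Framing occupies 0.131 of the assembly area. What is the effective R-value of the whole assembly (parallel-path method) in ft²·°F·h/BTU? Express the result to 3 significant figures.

22.6 ft²·°F·h/BTU

U_eff = 0.869/30.7 + 0.131/8.22 = 0.02831 + 0.01594 = 0.04424
R_eff = 1/U_eff = 22.6 ft²·°F·h/BTU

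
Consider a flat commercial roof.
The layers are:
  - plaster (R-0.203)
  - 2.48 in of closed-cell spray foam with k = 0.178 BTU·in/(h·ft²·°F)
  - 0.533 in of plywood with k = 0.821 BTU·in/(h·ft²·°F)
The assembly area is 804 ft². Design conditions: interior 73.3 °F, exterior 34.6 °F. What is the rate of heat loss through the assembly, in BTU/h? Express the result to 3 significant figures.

2100 BTU/h

2.48/0.178 = 13.93
0.533/0.821 = 0.6492
R_total = 0.203 + 13.93 + 0.6492 = 14.78 ft²·°F·h/BTU
Q = A·ΔT/R = 804 × (73.3 − 34.6) / 14.78 = 2105 BTU/h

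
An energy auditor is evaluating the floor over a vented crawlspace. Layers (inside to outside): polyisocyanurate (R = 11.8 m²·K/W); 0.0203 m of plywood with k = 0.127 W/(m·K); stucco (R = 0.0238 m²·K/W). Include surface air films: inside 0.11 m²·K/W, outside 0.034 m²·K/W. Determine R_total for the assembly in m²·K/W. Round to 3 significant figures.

0.0203/0.127 = 0.1598
R_total = 0.11 + 11.8 + 0.1598 + 0.0238 + 0.034 = 12.13 m²·K/W

12.1 m²·K/W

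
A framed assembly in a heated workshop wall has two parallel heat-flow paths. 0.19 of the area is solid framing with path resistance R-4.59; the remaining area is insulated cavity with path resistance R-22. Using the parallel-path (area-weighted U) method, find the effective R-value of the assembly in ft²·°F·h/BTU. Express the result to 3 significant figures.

12.8 ft²·°F·h/BTU

U_eff = 0.81/22 + 0.19/4.59 = 0.03682 + 0.04139 = 0.07821
R_eff = 1/U_eff = 12.79 ft²·°F·h/BTU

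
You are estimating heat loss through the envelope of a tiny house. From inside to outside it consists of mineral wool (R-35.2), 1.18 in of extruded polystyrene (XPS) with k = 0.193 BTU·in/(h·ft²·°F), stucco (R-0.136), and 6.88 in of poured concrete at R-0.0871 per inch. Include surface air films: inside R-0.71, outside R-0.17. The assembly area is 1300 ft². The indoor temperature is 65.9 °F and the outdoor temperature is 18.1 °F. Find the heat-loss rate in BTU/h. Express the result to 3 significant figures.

1450 BTU/h

1.18/0.193 = 6.114
6.88 × 0.0871 = 0.5992
R_total = 0.71 + 35.2 + 6.114 + 0.136 + 0.5992 + 0.17 = 42.93 ft²·°F·h/BTU
Q = A·ΔT/R = 1300 × (65.9 − 18.1) / 42.93 = 1447 BTU/h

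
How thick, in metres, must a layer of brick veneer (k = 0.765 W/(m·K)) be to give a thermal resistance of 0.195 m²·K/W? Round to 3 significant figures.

L = R·k = 0.195 × 0.765 = 0.1492 m

0.149 m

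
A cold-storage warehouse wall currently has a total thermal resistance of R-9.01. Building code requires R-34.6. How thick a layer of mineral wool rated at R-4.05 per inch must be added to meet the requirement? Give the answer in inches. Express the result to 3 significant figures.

6.32 in

ΔR = 34.6 − 9.01 = 25.59 ft²·°F·h/BTU
L = ΔR / (R/in) = 25.59/4.05 = 6.319 in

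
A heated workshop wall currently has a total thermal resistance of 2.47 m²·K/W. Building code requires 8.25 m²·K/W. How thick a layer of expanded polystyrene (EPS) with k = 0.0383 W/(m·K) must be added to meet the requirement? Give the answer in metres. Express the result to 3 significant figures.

ΔR = 8.25 − 2.47 = 5.78 m²·K/W
L = ΔR × k = 5.78 × 0.0383 = 0.2214 m

0.221 m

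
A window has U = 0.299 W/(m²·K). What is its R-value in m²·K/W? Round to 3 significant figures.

3.34 m²·K/W

R = 1/U = 1/0.299 = 3.344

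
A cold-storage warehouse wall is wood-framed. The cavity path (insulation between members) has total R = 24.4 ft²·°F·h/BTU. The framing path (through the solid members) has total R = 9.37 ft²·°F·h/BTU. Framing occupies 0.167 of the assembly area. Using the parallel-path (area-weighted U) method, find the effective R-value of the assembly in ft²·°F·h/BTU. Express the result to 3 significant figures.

U_eff = 0.833/24.4 + 0.167/9.37 = 0.03414 + 0.01782 = 0.05196
R_eff = 1/U_eff = 19.24 ft²·°F·h/BTU

19.2 ft²·°F·h/BTU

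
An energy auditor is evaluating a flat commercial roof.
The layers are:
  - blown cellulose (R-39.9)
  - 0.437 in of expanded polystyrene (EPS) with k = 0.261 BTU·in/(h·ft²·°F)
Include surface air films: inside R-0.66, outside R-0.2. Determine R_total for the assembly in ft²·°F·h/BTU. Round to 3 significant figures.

0.437/0.261 = 1.674
R_total = 0.66 + 39.9 + 1.674 + 0.2 = 42.43 ft²·°F·h/BTU

42.4 ft²·°F·h/BTU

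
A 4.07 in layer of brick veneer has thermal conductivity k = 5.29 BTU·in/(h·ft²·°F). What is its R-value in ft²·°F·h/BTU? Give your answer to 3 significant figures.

R = L/k = 4.07/5.29 = 0.7694 ft²·°F·h/BTU

0.769 ft²·°F·h/BTU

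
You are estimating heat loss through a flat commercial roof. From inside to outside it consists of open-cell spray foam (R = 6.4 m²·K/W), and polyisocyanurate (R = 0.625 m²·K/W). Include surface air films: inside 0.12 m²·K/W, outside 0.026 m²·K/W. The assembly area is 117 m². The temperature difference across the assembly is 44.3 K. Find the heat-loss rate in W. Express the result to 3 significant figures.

R_total = 0.12 + 6.4 + 0.625 + 0.026 = 7.171 m²·K/W
Q = A·ΔT/R = 117 × 44.3 / 7.171 = 722.8 W

723 W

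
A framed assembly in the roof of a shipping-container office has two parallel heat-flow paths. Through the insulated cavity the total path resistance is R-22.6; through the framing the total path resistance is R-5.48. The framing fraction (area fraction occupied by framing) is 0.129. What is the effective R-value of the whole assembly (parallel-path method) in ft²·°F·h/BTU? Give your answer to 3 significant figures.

U_eff = 0.871/22.6 + 0.129/5.48 = 0.03854 + 0.02354 = 0.06208
R_eff = 1/U_eff = 16.11 ft²·°F·h/BTU

16.1 ft²·°F·h/BTU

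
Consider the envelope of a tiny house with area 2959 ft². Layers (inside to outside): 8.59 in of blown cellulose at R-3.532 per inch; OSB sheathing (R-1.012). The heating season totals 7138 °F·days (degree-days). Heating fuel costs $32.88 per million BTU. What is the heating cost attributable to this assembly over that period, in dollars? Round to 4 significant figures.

531.6 dollars

8.59 × 3.532 = 30.34
R_total = 30.34 + 1.012 = 31.352 ft²·°F·h/BTU
E = A × HDD × 24 / R = 2959 × 7138 × 24 / 31.352 = 16168000 BTU
Cost = 16168000/10⁶ × 32.88 = $531.62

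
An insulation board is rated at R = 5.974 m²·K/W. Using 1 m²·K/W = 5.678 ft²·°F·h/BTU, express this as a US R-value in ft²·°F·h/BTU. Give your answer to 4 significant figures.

R_US = 5.974 × 5.678 = 33.92

33.92 ft²·°F·h/BTU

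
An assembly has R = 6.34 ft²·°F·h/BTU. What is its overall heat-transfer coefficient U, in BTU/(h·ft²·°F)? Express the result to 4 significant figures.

U = 1/R = 1/6.34 = 0.15773

0.1577 BTU/(h·ft²·°F)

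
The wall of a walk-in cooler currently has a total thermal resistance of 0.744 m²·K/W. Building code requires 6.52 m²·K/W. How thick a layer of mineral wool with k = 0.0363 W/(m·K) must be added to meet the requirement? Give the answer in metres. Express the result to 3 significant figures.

ΔR = 6.52 − 0.744 = 5.776 m²·K/W
L = ΔR × k = 5.776 × 0.0363 = 0.2097 m

0.210 m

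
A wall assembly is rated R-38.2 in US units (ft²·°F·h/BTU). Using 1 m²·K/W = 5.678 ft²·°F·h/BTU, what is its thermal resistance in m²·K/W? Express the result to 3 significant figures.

6.73 m²·K/W

R_SI = 38.2/5.678 = 6.728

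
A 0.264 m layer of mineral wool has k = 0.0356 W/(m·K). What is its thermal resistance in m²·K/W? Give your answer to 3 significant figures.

R = L/k = 0.264/0.0356 = 7.416 m²·K/W

7.42 m²·K/W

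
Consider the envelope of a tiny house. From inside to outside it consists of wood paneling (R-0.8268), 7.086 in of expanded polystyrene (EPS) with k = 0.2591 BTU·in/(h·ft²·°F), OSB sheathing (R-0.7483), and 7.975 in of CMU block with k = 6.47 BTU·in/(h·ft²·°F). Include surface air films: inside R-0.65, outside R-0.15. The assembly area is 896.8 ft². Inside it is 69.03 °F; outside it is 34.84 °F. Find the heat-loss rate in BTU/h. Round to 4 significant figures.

7.086/0.2591 = 27.349
7.975/6.47 = 1.2326
R_total = 0.65 + 0.8268 + 27.349 + 0.7483 + 1.2326 + 0.15 = 30.956 ft²·°F·h/BTU
Q = A·ΔT/R = 896.8 × (69.03 − 34.84) / 30.956 = 990.48 BTU/h

990.5 BTU/h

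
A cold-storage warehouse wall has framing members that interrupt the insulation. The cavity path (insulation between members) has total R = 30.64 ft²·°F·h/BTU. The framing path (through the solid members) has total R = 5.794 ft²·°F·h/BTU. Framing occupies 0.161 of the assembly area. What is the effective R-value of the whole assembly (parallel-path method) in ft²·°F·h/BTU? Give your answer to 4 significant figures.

18.13 ft²·°F·h/BTU

U_eff = 0.839/30.64 + 0.161/5.794 = 0.027383 + 0.027787 = 0.05517
R_eff = 1/U_eff = 18.126 ft²·°F·h/BTU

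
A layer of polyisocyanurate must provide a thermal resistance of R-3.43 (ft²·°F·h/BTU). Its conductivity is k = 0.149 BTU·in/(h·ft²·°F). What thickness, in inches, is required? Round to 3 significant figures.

0.511 in

L = R × k = 3.43 × 0.149 = 0.5111 in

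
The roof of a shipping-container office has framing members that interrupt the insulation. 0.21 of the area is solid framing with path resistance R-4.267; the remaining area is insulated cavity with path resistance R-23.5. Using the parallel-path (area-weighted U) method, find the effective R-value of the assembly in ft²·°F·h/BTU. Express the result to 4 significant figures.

12.07 ft²·°F·h/BTU

U_eff = 0.79/23.5 + 0.21/4.267 = 0.033617 + 0.049215 = 0.082832
R_eff = 1/U_eff = 12.073 ft²·°F·h/BTU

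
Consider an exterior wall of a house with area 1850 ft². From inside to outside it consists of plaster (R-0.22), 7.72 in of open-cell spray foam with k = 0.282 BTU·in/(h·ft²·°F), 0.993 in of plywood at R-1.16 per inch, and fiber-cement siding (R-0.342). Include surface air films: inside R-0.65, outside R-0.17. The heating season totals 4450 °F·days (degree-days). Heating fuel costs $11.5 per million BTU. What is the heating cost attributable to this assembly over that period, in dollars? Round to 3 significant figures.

76.0 dollars

7.72/0.282 = 27.38
0.993 × 1.16 = 1.152
R_total = 0.65 + 0.22 + 27.38 + 1.152 + 0.342 + 0.17 = 29.91 ft²·°F·h/BTU
E = A × HDD × 24 / R = 1850 × 4450 × 24 / 29.91 = 6606000 BTU
Cost = 6606000/10⁶ × 11.5 = $75.97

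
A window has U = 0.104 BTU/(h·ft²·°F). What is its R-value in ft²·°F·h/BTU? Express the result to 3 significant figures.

9.62 ft²·°F·h/BTU

R = 1/U = 1/0.104 = 9.615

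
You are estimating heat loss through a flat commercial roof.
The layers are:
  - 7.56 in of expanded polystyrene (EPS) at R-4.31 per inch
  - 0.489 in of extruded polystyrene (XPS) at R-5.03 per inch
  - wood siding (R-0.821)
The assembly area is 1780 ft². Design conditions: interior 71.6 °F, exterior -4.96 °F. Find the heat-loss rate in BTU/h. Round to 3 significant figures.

7.56 × 4.31 = 32.58
0.489 × 5.03 = 2.46
R_total = 32.58 + 2.46 + 0.821 = 35.86 ft²·°F·h/BTU
Q = A·ΔT/R = 1780 × (71.6 − (-4.96)) / 35.86 = 3800 BTU/h

3800 BTU/h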